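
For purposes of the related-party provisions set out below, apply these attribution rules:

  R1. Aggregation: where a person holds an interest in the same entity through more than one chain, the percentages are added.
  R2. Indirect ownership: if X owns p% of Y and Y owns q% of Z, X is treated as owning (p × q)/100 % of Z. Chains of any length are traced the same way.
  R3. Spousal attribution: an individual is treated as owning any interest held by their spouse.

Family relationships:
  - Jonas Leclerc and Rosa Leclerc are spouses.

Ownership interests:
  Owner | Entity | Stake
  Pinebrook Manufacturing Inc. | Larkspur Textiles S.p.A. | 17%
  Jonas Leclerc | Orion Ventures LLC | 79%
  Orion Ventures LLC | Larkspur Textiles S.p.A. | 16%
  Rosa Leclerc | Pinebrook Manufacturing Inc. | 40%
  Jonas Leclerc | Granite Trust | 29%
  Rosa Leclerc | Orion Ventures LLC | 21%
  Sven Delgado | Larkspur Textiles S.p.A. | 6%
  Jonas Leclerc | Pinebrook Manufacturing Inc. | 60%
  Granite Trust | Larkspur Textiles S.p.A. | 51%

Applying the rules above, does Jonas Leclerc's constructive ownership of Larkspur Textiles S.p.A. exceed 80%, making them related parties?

By spousal attribution (R3), Jonas Leclerc is treated as also owning Rosa Leclerc's interest in Pinebrook Manufacturing Inc, giving 60% + 40% = 100%.
By spousal attribution (R3), Jonas Leclerc is treated as also owning Rosa Leclerc's interest in Orion Ventures LLC, giving 79% + 21% = 100%.
Chain via Granite Trust (R2): 29% × 51% = 14.79% of Larkspur Textiles S.p.A.
Chain via Pinebrook Manufacturing Inc. (R2): 100% × 17% = 17% of Larkspur Textiles S.p.A.
Chain via Orion Ventures LLC (R2): 100% × 16% = 16% of Larkspur Textiles S.p.A.
Aggregating (R1): 14.79% + 17% + 16% = 47.79%.
47.79% does not exceed the 80% threshold, so Jonas is not a related party to Larkspur Textiles S.p.A.

No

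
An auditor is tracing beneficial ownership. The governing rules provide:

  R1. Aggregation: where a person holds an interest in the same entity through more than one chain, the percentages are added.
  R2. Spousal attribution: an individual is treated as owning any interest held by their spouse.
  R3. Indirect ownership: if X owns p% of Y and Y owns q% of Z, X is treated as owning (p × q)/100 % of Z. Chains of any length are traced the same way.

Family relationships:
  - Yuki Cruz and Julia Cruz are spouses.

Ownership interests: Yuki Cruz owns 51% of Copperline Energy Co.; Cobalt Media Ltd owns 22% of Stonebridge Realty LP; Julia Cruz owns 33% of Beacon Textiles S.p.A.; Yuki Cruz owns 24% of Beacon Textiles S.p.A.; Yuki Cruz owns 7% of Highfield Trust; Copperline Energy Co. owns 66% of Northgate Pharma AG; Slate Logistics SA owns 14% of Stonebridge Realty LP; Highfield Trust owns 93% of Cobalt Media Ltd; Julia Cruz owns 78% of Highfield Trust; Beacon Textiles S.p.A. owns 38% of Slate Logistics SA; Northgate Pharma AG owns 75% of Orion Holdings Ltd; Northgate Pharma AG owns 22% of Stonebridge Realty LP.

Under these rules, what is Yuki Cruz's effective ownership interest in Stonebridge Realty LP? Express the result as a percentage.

By spousal attribution (R2), Yuki Cruz is treated as also owning Julia Cruz's interest in Beacon Textiles S.p.A, giving 24% + 33% = 57%.
By spousal attribution (R2), Yuki Cruz is treated as also owning Julia Cruz's interest in Highfield Trust, giving 7% + 78% = 85%.
Chain via Beacon Textiles S.p.A. → Slate Logistics SA (R3): 57% × 38% × 14% = 3.0324% of Stonebridge Realty LP.
Chain via Copperline Energy Co. → Northgate Pharma AG (R3): 51% × 66% × 22% = 7.4052% of Stonebridge Realty LP.
Chain via Highfield Trust → Cobalt Media Ltd (R3): 85% × 93% × 22% = 17.391% of Stonebridge Realty LP.
Aggregating (R1): 3.0324% + 7.4052% + 17.391% = 27.8286%.

27.8286%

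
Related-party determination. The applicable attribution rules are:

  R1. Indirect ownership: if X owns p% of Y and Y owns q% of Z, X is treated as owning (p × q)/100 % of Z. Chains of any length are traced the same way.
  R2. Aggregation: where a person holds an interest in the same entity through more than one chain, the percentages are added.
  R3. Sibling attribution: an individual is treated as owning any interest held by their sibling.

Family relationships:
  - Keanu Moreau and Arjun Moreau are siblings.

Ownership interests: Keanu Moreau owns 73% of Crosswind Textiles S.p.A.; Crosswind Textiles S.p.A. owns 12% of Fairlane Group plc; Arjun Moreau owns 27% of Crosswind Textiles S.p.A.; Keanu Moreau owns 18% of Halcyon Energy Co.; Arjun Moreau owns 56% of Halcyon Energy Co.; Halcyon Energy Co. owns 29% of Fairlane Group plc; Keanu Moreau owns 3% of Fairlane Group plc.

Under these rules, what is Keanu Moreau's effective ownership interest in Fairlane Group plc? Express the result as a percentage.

36.46%

By sibling attribution (R3), Keanu Moreau is treated as also owning Arjun Moreau's interest in Crosswind Textiles S.p.A, giving 73% + 27% = 100%.
By sibling attribution (R3), Keanu Moreau is treated as also owning Arjun Moreau's interest in Halcyon Energy Co, giving 18% + 56% = 74%.
Chain via Crosswind Textiles S.p.A. (R1): 100% × 12% = 12% of Fairlane Group plc.
Chain via Halcyon Energy Co. (R1): 74% × 29% = 21.46% of Fairlane Group plc.
Direct interest in Fairlane Group plc: 3%.
Aggregating (R2): 12% + 21.46% + 3% = 36.46%.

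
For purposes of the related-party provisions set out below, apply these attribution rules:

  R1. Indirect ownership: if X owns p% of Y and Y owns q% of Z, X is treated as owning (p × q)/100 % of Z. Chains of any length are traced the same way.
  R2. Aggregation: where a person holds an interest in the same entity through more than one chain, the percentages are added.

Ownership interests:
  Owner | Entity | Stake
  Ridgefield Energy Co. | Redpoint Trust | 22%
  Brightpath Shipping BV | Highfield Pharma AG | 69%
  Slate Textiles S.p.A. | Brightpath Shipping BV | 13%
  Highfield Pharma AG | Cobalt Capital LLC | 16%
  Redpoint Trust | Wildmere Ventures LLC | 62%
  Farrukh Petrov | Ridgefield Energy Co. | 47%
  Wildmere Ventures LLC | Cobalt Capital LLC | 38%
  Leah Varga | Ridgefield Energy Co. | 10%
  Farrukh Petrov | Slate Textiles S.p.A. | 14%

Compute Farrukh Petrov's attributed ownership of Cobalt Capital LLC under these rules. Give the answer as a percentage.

2.637032%

Chain via Ridgefield Energy Co. → Redpoint Trust → Wildmere Ventures LLC (R1): 47% × 22% × 62% × 38% = 2.436104% of Cobalt Capital LLC.
Chain via Slate Textiles S.p.A. → Brightpath Shipping BV → Highfield Pharma AG (R1): 14% × 13% × 69% × 16% = 0.200928% of Cobalt Capital LLC.
Aggregating (R2): 2.436104% + 0.200928% = 2.637032%.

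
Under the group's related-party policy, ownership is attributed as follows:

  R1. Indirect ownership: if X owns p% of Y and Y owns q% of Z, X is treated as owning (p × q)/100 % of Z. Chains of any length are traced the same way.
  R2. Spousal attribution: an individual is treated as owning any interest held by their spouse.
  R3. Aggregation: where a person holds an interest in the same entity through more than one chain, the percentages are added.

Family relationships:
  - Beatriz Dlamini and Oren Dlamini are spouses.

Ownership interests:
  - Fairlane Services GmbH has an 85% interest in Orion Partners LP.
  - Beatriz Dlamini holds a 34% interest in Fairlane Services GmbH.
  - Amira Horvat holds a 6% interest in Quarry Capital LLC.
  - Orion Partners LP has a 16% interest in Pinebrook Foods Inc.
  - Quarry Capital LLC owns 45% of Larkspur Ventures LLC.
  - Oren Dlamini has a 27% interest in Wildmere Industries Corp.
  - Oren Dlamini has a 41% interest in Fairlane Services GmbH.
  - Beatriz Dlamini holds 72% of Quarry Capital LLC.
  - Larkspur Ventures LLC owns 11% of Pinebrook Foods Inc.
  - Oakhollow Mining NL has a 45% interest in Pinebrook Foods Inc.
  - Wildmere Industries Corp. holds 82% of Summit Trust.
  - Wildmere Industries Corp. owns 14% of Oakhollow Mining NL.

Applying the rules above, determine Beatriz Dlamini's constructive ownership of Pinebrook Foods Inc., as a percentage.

By spousal attribution (R2), Beatriz Dlamini is treated as also owning Oren Dlamini's interest in Fairlane Services GmbH, giving 34% + 41% = 75%.
By spousal attribution (R2), Beatriz Dlamini is treated as owning Oren Dlamini's 27% interest in Wildmere Industries Corp.
Chain via Quarry Capital LLC → Larkspur Ventures LLC (R1): 72% × 45% × 11% = 3.564% of Pinebrook Foods Inc.
Chain via Fairlane Services GmbH → Orion Partners LP (R1): 75% × 85% × 16% = 10.2% of Pinebrook Foods Inc.
Chain via Wildmere Industries Corp. → Oakhollow Mining NL (R1): 27% × 14% × 45% = 1.701% of Pinebrook Foods Inc.
Aggregating (R3): 3.564% + 10.2% + 1.701% = 15.465%.

15.465%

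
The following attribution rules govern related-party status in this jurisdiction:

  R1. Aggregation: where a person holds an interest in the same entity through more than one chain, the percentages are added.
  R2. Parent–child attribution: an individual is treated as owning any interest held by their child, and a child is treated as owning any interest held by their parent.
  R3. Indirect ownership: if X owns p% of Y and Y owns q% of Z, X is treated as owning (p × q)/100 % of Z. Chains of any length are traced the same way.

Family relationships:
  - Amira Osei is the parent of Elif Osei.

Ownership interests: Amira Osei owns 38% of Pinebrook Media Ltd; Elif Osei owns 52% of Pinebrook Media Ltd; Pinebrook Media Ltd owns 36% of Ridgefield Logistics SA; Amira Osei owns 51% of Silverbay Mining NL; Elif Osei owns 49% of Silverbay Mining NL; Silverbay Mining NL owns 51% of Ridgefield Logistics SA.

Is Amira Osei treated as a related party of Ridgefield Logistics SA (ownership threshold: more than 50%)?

By parent–child attribution (R2), Amira Osei is treated as also owning Elif Osei's interest in Pinebrook Media Ltd, giving 38% + 52% = 90%.
By parent–child attribution (R2), Amira Osei is treated as also owning Elif Osei's interest in Silverbay Mining NL, giving 51% + 49% = 100%.
Chain via Pinebrook Media Ltd (R3): 90% × 36% = 32.4% of Ridgefield Logistics SA.
Chain via Silverbay Mining NL (R3): 100% × 51% = 51% of Ridgefield Logistics SA.
Aggregating (R1): 32.4% + 51% = 83.4%.
83.4% exceeds the 50% threshold, so Amira is a related party to Ridgefield Logistics SA.

Yes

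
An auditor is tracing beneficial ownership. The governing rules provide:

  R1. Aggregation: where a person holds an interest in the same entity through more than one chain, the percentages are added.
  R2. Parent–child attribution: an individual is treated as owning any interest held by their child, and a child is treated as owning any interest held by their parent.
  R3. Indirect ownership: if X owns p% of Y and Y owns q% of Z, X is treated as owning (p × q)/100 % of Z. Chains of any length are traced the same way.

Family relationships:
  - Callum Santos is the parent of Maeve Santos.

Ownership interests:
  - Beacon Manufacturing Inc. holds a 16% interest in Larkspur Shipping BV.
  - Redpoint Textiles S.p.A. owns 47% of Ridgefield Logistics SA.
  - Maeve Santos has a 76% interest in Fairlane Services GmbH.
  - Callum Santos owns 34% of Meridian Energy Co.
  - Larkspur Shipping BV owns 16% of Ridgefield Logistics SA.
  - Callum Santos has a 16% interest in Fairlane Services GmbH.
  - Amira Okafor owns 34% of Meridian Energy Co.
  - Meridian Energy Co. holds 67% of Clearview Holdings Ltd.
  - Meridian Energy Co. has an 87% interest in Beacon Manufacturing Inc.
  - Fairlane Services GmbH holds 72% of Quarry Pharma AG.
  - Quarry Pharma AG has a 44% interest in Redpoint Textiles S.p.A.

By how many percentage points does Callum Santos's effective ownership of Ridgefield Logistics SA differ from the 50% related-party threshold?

35.54432

By parent–child attribution (R2), Callum Santos is treated as also owning Maeve Santos's interest in Fairlane Services GmbH, giving 16% + 76% = 92%.
Chain via Meridian Energy Co. → Beacon Manufacturing Inc. → Larkspur Shipping BV (R3): 34% × 87% × 16% × 16% = 0.757248% of Ridgefield Logistics SA.
Chain via Fairlane Services GmbH → Quarry Pharma AG → Redpoint Textiles S.p.A. (R3): 92% × 72% × 44% × 47% = 13.698432% of Ridgefield Logistics SA.
Aggregating (R1): 0.757248% + 13.698432% = 14.45568%.
14.45568% falls short of the 50% threshold by 35.54432 percentage points.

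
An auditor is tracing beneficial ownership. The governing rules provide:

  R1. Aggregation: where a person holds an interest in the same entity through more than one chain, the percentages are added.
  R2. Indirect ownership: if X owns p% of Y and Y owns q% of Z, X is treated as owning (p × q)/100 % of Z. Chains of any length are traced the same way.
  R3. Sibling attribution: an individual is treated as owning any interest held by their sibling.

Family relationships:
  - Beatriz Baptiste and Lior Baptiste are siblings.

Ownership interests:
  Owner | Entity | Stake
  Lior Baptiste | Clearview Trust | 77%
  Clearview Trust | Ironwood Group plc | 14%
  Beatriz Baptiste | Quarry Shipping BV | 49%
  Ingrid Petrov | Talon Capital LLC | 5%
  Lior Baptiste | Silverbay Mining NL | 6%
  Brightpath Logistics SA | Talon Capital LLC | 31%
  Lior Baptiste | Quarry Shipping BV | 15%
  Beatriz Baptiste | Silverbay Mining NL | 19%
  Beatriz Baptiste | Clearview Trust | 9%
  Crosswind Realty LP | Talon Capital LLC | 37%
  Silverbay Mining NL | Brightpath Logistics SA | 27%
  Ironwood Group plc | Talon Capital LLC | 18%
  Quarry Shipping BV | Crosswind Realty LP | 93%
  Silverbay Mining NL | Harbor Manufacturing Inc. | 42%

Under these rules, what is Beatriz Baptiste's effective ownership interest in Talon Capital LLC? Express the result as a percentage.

By sibling attribution (R3), Beatriz Baptiste is treated as also owning Lior Baptiste's interest in Quarry Shipping BV, giving 49% + 15% = 64%.
By sibling attribution (R3), Beatriz Baptiste is treated as also owning Lior Baptiste's interest in Silverbay Mining NL, giving 19% + 6% = 25%.
By sibling attribution (R3), Beatriz Baptiste is treated as also owning Lior Baptiste's interest in Clearview Trust, giving 9% + 77% = 86%.
Chain via Quarry Shipping BV → Crosswind Realty LP (R2): 64% × 93% × 37% = 22.0224% of Talon Capital LLC.
Chain via Silverbay Mining NL → Brightpath Logistics SA (R2): 25% × 27% × 31% = 2.0925% of Talon Capital LLC.
Chain via Clearview Trust → Ironwood Group plc (R2): 86% × 14% × 18% = 2.1672% of Talon Capital LLC.
Aggregating (R1): 22.0224% + 2.0925% + 2.1672% = 26.2821%.

26.2821%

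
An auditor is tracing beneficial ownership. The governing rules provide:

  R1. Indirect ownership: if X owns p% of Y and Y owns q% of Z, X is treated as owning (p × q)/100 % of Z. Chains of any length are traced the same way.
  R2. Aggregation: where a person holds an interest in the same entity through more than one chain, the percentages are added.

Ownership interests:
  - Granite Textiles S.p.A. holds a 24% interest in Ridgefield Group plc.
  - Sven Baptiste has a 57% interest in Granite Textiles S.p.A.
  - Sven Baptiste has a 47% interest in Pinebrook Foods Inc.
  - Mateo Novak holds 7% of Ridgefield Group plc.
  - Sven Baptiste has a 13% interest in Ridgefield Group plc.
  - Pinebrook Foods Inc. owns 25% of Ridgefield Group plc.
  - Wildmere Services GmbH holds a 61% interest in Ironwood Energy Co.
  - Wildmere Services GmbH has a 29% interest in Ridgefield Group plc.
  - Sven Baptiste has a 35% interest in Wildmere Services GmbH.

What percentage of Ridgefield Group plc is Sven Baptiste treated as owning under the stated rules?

Chain via Wildmere Services GmbH (R1): 35% × 29% = 10.15% of Ridgefield Group plc.
Chain via Granite Textiles S.p.A. (R1): 57% × 24% = 13.68% of Ridgefield Group plc.
Chain via Pinebrook Foods Inc. (R1): 47% × 25% = 11.75% of Ridgefield Group plc.
Direct interest in Ridgefield Group plc: 13%.
Aggregating (R2): 10.15% + 13.68% + 11.75% + 13% = 48.58%.

48.58%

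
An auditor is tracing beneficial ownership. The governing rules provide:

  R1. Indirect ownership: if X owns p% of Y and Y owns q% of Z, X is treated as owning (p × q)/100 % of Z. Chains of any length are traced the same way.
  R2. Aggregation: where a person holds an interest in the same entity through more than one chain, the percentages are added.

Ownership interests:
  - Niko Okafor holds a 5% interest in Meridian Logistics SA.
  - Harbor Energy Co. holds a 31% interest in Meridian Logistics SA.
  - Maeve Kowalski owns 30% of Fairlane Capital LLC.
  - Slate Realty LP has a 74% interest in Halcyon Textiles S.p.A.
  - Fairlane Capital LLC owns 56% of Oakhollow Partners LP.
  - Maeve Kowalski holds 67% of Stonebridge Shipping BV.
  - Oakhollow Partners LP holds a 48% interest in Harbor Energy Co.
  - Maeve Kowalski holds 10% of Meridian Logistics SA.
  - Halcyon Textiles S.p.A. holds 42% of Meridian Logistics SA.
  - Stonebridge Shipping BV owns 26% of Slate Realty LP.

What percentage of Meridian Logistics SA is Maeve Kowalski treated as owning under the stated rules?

Chain via Fairlane Capital LLC → Oakhollow Partners LP → Harbor Energy Co. (R1): 30% × 56% × 48% × 31% = 2.49984% of Meridian Logistics SA.
Chain via Stonebridge Shipping BV → Slate Realty LP → Halcyon Textiles S.p.A. (R1): 67% × 26% × 74% × 42% = 5.414136% of Meridian Logistics SA.
Direct interest in Meridian Logistics SA: 10%.
Aggregating (R2): 2.49984% + 5.414136% + 10% = 17.913976%.

17.913976%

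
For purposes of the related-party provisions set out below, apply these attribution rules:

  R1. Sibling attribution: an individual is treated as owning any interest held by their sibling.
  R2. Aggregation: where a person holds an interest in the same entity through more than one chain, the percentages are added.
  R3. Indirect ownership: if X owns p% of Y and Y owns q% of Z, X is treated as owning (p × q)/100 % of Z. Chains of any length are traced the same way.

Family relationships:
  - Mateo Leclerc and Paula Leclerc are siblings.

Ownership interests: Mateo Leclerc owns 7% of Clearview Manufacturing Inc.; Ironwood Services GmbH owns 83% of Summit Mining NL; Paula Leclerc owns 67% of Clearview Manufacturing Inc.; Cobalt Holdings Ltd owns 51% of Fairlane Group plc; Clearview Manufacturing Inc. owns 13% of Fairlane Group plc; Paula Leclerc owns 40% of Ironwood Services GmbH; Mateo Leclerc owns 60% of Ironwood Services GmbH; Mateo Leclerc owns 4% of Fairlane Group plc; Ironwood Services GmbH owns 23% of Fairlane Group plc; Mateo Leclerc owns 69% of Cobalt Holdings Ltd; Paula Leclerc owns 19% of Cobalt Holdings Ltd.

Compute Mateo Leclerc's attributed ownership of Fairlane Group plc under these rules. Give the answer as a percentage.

81.5%

By sibling attribution (R1), Mateo Leclerc is treated as also owning Paula Leclerc's interest in Ironwood Services GmbH, giving 60% + 40% = 100%.
By sibling attribution (R1), Mateo Leclerc is treated as also owning Paula Leclerc's interest in Cobalt Holdings Ltd, giving 69% + 19% = 88%.
By sibling attribution (R1), Mateo Leclerc is treated as also owning Paula Leclerc's interest in Clearview Manufacturing Inc, giving 7% + 67% = 74%.
Chain via Ironwood Services GmbH (R3): 100% × 23% = 23% of Fairlane Group plc.
Chain via Cobalt Holdings Ltd (R3): 88% × 51% = 44.88% of Fairlane Group plc.
Chain via Clearview Manufacturing Inc. (R3): 74% × 13% = 9.62% of Fairlane Group plc.
Direct interest in Fairlane Group plc: 4%.
Aggregating (R2): 23% + 44.88% + 9.62% + 4% = 81.5%.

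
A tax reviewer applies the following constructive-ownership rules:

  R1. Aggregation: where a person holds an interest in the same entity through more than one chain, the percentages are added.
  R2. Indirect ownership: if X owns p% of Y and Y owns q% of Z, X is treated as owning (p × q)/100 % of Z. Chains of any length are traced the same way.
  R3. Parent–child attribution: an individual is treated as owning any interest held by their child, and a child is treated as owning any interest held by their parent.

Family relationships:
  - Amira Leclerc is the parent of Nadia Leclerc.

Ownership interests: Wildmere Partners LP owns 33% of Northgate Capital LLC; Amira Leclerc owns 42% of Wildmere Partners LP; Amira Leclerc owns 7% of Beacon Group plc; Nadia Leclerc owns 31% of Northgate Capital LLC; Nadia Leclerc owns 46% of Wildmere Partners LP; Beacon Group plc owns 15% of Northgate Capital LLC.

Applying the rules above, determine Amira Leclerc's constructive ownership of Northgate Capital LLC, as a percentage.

By parent–child attribution (R3), Amira Leclerc is treated as also owning Nadia Leclerc's interest in Wildmere Partners LP, giving 42% + 46% = 88%.
By parent–child attribution (R3), Amira Leclerc is treated as owning Nadia Leclerc's 31% interest in Northgate Capital LLC.
Chain via Wildmere Partners LP (R2): 88% × 33% = 29.04% of Northgate Capital LLC.
Chain via Beacon Group plc (R2): 7% × 15% = 1.05% of Northgate Capital LLC.
Direct interest in Northgate Capital LLC: 31%.
Aggregating (R1): 29.04% + 1.05% + 31% = 61.09%.

61.09%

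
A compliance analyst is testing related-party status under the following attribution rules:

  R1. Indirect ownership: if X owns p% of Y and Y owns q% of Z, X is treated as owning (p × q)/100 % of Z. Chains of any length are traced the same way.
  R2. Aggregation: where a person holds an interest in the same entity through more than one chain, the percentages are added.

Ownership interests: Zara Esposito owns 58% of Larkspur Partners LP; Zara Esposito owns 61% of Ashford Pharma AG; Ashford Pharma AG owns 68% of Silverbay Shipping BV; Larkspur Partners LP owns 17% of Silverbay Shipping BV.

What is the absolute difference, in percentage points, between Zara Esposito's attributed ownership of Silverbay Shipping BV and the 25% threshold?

Chain via Ashford Pharma AG (R1): 61% × 68% = 41.48% of Silverbay Shipping BV.
Chain via Larkspur Partners LP (R1): 58% × 17% = 9.86% of Silverbay Shipping BV.
Aggregating (R2): 41.48% + 9.86% = 51.34%.
51.34% exceeds the 25% threshold by 26.34 percentage points.

26.34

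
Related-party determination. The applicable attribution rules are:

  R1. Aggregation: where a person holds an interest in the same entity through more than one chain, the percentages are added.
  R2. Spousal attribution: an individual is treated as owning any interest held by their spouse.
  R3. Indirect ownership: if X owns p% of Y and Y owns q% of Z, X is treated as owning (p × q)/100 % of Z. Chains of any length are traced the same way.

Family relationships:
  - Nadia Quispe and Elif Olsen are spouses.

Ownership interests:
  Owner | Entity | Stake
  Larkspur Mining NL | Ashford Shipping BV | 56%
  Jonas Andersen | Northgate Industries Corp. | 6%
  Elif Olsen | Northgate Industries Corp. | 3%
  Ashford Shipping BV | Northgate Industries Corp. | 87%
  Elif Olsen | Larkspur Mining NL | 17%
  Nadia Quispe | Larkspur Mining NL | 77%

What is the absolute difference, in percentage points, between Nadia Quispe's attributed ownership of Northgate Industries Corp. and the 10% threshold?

By spousal attribution (R2), Nadia Quispe is treated as also owning Elif Olsen's interest in Larkspur Mining NL, giving 77% + 17% = 94%.
By spousal attribution (R2), Nadia Quispe is treated as owning Elif Olsen's 3% interest in Northgate Industries Corp.
Chain via Larkspur Mining NL → Ashford Shipping BV (R3): 94% × 56% × 87% = 45.7968% of Northgate Industries Corp.
Direct interest in Northgate Industries Corp: 3%.
Aggregating (R1): 45.7968% + 3% = 48.7968%.
48.7968% exceeds the 10% threshold by 38.7968 percentage points.

38.7968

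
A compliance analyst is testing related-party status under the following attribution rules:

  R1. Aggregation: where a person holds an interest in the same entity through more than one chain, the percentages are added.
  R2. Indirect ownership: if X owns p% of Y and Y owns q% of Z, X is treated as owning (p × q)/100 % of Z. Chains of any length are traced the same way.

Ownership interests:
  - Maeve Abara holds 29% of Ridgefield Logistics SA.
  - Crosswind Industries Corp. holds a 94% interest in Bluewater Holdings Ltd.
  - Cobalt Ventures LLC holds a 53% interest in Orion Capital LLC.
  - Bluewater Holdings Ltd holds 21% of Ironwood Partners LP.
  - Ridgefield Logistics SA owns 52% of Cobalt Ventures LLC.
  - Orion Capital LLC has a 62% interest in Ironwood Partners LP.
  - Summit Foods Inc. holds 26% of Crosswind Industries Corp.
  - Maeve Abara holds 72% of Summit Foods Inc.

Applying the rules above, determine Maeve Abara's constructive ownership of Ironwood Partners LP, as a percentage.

8.650616%

Chain via Summit Foods Inc. → Crosswind Industries Corp. → Bluewater Holdings Ltd (R2): 72% × 26% × 94% × 21% = 3.695328% of Ironwood Partners LP.
Chain via Ridgefield Logistics SA → Cobalt Ventures LLC → Orion Capital LLC (R2): 29% × 52% × 53% × 62% = 4.955288% of Ironwood Partners LP.
Aggregating (R1): 3.695328% + 4.955288% = 8.650616%.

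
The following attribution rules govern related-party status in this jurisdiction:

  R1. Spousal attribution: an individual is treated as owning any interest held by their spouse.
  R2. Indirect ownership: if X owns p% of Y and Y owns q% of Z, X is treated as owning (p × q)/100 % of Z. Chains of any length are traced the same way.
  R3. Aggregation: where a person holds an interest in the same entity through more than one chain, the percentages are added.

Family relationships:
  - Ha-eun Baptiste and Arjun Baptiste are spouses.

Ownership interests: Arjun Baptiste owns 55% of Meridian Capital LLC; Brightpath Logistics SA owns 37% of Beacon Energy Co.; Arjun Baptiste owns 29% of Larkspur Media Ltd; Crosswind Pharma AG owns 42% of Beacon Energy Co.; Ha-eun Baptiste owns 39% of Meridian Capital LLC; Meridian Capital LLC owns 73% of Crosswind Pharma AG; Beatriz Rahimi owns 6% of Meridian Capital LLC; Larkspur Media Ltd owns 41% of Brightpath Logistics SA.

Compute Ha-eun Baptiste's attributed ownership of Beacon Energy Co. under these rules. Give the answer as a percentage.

By spousal attribution (R1), Ha-eun Baptiste is treated as also owning Arjun Baptiste's interest in Meridian Capital LLC, giving 39% + 55% = 94%.
By spousal attribution (R1), Ha-eun Baptiste is treated as owning Arjun Baptiste's 29% interest in Larkspur Media Ltd.
Chain via Meridian Capital LLC → Crosswind Pharma AG (R2): 94% × 73% × 42% = 28.8204% of Beacon Energy Co.
Chain via Larkspur Media Ltd → Brightpath Logistics SA (R2): 29% × 41% × 37% = 4.3993% of Beacon Energy Co.
Aggregating (R3): 28.8204% + 4.3993% = 33.2197%.

33.2197%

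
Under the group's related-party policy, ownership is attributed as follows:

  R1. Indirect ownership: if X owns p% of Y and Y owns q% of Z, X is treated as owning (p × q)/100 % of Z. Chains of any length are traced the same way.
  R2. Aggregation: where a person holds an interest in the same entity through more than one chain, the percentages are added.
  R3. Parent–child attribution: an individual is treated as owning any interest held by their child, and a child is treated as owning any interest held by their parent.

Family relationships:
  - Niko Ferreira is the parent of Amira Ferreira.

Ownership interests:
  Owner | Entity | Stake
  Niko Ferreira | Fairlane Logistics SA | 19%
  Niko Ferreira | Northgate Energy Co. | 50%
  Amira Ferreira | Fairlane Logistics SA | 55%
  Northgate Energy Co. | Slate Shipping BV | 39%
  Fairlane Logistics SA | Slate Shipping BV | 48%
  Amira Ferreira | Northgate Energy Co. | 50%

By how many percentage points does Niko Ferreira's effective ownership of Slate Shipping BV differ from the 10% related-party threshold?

By parent–child attribution (R3), Niko Ferreira is treated as also owning Amira Ferreira's interest in Northgate Energy Co, giving 50% + 50% = 100%.
By parent–child attribution (R3), Niko Ferreira is treated as also owning Amira Ferreira's interest in Fairlane Logistics SA, giving 19% + 55% = 74%.
Chain via Northgate Energy Co. (R1): 100% × 39% = 39% of Slate Shipping BV.
Chain via Fairlane Logistics SA (R1): 74% × 48% = 35.52% of Slate Shipping BV.
Aggregating (R2): 39% + 35.52% = 74.52%.
74.52% exceeds the 10% threshold by 64.52 percentage points.

64.52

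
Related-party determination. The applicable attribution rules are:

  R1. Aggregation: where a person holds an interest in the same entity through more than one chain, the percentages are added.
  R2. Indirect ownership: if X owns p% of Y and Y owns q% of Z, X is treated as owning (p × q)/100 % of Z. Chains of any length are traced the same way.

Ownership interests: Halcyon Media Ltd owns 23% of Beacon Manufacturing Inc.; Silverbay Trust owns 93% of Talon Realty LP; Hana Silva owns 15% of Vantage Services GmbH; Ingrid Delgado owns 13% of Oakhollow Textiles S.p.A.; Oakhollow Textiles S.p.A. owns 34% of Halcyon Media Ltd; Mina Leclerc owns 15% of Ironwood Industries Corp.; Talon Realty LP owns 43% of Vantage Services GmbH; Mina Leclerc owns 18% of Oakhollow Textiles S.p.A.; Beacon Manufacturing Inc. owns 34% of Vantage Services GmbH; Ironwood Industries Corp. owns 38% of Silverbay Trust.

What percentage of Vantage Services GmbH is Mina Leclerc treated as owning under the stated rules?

Chain via Oakhollow Textiles S.p.A. → Halcyon Media Ltd → Beacon Manufacturing Inc. (R2): 18% × 34% × 23% × 34% = 0.478584% of Vantage Services GmbH.
Chain via Ironwood Industries Corp. → Silverbay Trust → Talon Realty LP (R2): 15% × 38% × 93% × 43% = 2.27943% of Vantage Services GmbH.
Aggregating (R1): 0.478584% + 2.27943% = 2.758014%.

2.758014%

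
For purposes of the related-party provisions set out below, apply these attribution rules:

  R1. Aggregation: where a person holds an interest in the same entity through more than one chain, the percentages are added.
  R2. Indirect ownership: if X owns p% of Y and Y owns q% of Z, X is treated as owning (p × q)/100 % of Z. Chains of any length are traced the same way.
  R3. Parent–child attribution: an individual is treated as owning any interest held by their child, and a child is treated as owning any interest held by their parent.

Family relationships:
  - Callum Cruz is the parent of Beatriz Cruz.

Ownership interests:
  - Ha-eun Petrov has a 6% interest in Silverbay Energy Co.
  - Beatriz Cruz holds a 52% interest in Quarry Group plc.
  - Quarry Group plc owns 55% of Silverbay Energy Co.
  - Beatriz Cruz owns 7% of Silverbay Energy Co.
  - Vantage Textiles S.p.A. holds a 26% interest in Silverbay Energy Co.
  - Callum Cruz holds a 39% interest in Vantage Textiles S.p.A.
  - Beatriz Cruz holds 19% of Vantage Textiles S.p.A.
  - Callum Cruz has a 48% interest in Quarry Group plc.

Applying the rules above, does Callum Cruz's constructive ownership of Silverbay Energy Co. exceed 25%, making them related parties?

Yes

By parent–child attribution (R3), Callum Cruz is treated as also owning Beatriz Cruz's interest in Quarry Group plc, giving 48% + 52% = 100%.
By parent–child attribution (R3), Callum Cruz is treated as also owning Beatriz Cruz's interest in Vantage Textiles S.p.A, giving 39% + 19% = 58%.
By parent–child attribution (R3), Callum Cruz is treated as owning Beatriz Cruz's 7% interest in Silverbay Energy Co.
Chain via Quarry Group plc (R2): 100% × 55% = 55% of Silverbay Energy Co.
Chain via Vantage Textiles S.p.A. (R2): 58% × 26% = 15.08% of Silverbay Energy Co.
Direct interest in Silverbay Energy Co: 7%.
Aggregating (R1): 55% + 15.08% + 7% = 77.08%.
77.08% exceeds the 25% threshold, so Callum is a related party to Silverbay Energy Co.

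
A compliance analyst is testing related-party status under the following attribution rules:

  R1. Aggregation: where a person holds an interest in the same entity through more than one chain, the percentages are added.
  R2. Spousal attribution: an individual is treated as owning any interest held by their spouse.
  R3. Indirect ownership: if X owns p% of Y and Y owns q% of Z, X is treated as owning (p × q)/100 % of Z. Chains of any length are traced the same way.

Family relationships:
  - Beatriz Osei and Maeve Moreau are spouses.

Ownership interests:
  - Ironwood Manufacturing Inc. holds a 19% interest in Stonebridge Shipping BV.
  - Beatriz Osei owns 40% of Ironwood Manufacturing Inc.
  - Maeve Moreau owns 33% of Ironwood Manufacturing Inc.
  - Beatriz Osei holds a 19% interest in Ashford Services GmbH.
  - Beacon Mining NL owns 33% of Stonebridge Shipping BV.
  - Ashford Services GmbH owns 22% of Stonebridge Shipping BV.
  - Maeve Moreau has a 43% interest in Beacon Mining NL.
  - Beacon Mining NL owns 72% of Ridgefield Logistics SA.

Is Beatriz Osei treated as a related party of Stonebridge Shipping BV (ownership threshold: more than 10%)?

Yes

By spousal attribution (R2), Beatriz Osei is treated as also owning Maeve Moreau's interest in Ironwood Manufacturing Inc, giving 40% + 33% = 73%.
By spousal attribution (R2), Beatriz Osei is treated as owning Maeve Moreau's 43% interest in Beacon Mining NL.
Chain via Ironwood Manufacturing Inc. (R3): 73% × 19% = 13.87% of Stonebridge Shipping BV.
Chain via Ashford Services GmbH (R3): 19% × 22% = 4.18% of Stonebridge Shipping BV.
Chain via Beacon Mining NL (R3): 43% × 33% = 14.19% of Stonebridge Shipping BV.
Aggregating (R1): 13.87% + 4.18% + 14.19% = 32.24%.
32.24% exceeds the 10% threshold, so Beatriz is a related party to Stonebridge Shipping BV.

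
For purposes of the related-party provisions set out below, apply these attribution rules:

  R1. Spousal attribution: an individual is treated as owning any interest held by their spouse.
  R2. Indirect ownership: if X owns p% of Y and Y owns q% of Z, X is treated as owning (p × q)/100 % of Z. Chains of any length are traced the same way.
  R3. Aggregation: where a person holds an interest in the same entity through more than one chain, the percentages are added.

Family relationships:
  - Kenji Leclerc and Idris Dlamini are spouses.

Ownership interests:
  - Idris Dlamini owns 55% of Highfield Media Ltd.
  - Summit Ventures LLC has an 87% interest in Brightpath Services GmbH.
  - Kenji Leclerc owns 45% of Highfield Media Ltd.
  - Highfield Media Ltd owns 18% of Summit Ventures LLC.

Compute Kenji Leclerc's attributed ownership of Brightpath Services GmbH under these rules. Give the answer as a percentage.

15.66%

By spousal attribution (R1), Kenji Leclerc is treated as also owning Idris Dlamini's interest in Highfield Media Ltd, giving 45% + 55% = 100%.
Chain via Highfield Media Ltd → Summit Ventures LLC (R2): 100% × 18% × 87% = 15.66% of Brightpath Services GmbH.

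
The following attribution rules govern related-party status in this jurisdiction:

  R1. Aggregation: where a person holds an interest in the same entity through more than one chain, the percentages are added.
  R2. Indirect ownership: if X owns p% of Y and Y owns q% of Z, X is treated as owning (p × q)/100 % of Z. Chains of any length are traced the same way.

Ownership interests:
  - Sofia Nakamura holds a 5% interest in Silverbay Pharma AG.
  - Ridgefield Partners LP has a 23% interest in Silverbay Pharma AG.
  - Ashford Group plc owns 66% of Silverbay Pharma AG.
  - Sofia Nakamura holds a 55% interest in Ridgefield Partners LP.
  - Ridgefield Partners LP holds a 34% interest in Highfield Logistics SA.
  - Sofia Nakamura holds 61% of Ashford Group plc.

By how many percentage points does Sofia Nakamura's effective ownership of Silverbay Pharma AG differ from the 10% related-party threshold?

Chain via Ashford Group plc (R2): 61% × 66% = 40.26% of Silverbay Pharma AG.
Chain via Ridgefield Partners LP (R2): 55% × 23% = 12.65% of Silverbay Pharma AG.
Direct interest in Silverbay Pharma AG: 5%.
Aggregating (R1): 40.26% + 12.65% + 5% = 57.91%.
57.91% exceeds the 10% threshold by 47.91 percentage points.

47.91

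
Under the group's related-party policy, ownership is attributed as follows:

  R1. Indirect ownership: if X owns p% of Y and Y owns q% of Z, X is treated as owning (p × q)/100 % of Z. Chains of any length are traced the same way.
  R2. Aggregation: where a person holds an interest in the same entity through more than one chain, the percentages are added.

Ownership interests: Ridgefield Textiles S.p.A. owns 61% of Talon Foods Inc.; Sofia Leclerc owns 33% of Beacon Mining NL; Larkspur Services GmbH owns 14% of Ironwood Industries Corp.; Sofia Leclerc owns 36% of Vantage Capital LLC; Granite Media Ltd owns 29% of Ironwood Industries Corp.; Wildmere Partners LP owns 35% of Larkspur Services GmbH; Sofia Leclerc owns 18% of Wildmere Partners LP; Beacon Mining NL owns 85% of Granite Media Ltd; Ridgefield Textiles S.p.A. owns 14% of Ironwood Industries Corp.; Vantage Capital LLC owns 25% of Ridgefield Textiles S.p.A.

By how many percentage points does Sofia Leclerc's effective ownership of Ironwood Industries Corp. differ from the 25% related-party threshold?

14.7235

Chain via Beacon Mining NL → Granite Media Ltd (R1): 33% × 85% × 29% = 8.1345% of Ironwood Industries Corp.
Chain via Wildmere Partners LP → Larkspur Services GmbH (R1): 18% × 35% × 14% = 0.882% of Ironwood Industries Corp.
Chain via Vantage Capital LLC → Ridgefield Textiles S.p.A. (R1): 36% × 25% × 14% = 1.26% of Ironwood Industries Corp.
Aggregating (R2): 8.1345% + 0.882% + 1.26% = 10.2765%.
10.2765% falls short of the 25% threshold by 14.7235 percentage points.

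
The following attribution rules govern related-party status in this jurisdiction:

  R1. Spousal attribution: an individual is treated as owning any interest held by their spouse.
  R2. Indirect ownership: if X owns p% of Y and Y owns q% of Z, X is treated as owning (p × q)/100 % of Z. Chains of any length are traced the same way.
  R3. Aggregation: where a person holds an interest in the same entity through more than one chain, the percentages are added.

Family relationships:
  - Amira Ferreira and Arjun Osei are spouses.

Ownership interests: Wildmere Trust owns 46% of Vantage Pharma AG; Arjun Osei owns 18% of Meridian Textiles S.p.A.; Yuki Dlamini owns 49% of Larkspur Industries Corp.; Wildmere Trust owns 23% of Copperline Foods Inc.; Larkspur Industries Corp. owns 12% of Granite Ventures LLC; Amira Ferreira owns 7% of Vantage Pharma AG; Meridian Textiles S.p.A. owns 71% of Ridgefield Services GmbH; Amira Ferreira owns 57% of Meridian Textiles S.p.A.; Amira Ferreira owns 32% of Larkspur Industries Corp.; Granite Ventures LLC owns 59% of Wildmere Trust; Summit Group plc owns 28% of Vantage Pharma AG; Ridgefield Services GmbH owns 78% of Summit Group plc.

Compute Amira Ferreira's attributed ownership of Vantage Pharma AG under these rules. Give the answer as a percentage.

By spousal attribution (R1), Amira Ferreira is treated as also owning Arjun Osei's interest in Meridian Textiles S.p.A, giving 57% + 18% = 75%.
Chain via Meridian Textiles S.p.A. → Ridgefield Services GmbH → Summit Group plc (R2): 75% × 71% × 78% × 28% = 11.6298% of Vantage Pharma AG.
Chain via Larkspur Industries Corp. → Granite Ventures LLC → Wildmere Trust (R2): 32% × 12% × 59% × 46% = 1.042176% of Vantage Pharma AG.
Direct interest in Vantage Pharma AG: 7%.
Aggregating (R3): 11.6298% + 1.042176% + 7% = 19.671976%.

19.671976%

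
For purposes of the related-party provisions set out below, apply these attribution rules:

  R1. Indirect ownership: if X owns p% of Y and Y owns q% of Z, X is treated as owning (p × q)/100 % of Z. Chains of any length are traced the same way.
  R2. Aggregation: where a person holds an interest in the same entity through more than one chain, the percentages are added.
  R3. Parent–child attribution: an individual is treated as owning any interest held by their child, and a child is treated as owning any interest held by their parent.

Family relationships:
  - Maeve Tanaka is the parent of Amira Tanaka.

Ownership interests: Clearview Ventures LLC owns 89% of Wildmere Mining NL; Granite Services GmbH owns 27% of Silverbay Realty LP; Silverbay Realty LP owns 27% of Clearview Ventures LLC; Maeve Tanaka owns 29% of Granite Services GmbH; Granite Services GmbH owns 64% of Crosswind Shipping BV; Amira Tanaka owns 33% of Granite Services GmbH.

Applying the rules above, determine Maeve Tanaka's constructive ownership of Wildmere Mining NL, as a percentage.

By parent–child attribution (R3), Maeve Tanaka is treated as also owning Amira Tanaka's interest in Granite Services GmbH, giving 29% + 33% = 62%.
Chain via Granite Services GmbH → Silverbay Realty LP → Clearview Ventures LLC (R1): 62% × 27% × 27% × 89% = 4.022622% of Wildmere Mining NL.

4.022622%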